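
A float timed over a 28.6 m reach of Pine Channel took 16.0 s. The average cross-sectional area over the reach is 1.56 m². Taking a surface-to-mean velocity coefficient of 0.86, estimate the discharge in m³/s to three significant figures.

2.40 m³/s

v_surface = L / t̄ = 28.6 / 16 = 1.788 m/s
v_mean = 0.86 × 1.788 = 1.537 m/s
Q = A × v_mean = 1.56 × 1.537 = 2.398 m³/s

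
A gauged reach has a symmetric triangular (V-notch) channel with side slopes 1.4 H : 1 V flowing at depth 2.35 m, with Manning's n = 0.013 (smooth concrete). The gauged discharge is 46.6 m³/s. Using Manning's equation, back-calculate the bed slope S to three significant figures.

A = z·y² = 1.4×2.35² = 7.732 m²
P = 2y√(1+z²) = 2×2.35×√(1+1.4²) = 8.086 m
R = A/P = 7.732/8.086 = 0.9561 m
S = (Q·n / (1·A·R^(2/3)))² = (46.6×0.013 / (1×7.732×0.9705))² = 0.006518

0.00652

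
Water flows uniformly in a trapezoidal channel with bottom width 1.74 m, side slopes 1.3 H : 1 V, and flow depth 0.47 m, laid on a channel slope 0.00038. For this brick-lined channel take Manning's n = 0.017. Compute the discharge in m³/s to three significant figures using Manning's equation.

A = (b + z·y)·y = (1.74 + 1.3×0.47)×0.47 = 1.105 m²
P = b + 2y√(1+z²) = 1.74 + 2×0.47×√(1+1.3²) = 3.282 m
R = A/P = 1.105/3.282 = 0.3367 m
Q = (1/n)·A·R^(2/3)·S^(1/2) = (1/0.017) × 1.105 × 0.3367^(2/3) × 0.00038^(1/2) = 0.6132 m³/s

0.613 m³/s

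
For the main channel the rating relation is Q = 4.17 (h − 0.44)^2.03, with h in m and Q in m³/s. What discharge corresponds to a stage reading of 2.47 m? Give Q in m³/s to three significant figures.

Q = 4.17 × (2.47 − 0.44)^2.03 = 4.17 × 2.03^2.03 = 17.55 m³/s

17.6 m³/s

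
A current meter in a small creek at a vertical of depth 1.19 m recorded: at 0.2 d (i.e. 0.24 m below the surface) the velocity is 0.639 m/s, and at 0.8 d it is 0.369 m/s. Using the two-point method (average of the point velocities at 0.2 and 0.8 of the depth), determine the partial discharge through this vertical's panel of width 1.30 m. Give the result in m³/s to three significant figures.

v̄ = (0.639 + 0.369) / 2 = 0.5040 m/s
q = v̄ × d × w = 0.5040 × 1.19 × 1.30 = 0.7797 m³/s

0.780 m³/s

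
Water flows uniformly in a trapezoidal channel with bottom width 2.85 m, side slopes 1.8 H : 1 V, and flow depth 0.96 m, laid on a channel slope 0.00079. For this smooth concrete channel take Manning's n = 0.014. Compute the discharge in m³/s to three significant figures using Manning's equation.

6.59 m³/s

A = (b + z·y)·y = (2.85 + 1.8×0.96)×0.96 = 4.395 m²
P = b + 2y√(1+z²) = 2.85 + 2×0.96×√(1+1.8²) = 6.804 m
R = A/P = 4.395/6.804 = 0.6460 m
Q = (1/n)·A·R^(2/3)·S^(1/2) = (1/0.014) × 4.395 × 0.6460^(2/3) × 0.00079^(1/2) = 6.593 m³/s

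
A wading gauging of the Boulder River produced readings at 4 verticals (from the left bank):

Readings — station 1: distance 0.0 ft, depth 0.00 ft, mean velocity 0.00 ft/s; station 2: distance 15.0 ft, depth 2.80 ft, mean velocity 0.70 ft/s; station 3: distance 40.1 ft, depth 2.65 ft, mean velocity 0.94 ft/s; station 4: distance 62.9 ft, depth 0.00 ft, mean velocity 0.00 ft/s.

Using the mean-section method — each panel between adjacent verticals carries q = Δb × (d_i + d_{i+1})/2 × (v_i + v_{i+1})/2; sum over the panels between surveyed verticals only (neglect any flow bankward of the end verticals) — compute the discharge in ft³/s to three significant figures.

77.6 ft³/s

Panel 1-2: Δb = 15 ft, d̄ = (0.00+2.80)/2 = 1.4, v̄ = (0.00+0.70)/2 = 0.35 → q = 15×1.4×0.35 = 7.350 ft³/s
Panel 2-3: Δb = 25.1 ft, d̄ = (2.80+2.65)/2 = 2.725, v̄ = (0.70+0.94)/2 = 0.82 → q = 25.1×2.725×0.82 = 56.09 ft³/s
Panel 3-4: Δb = 22.8 ft, d̄ = (2.65+0.00)/2 = 1.325, v̄ = (0.94+0.00)/2 = 0.47 → q = 22.8×1.325×0.47 = 14.20 ft³/s
Q = Σ q = 77.63 ft³/s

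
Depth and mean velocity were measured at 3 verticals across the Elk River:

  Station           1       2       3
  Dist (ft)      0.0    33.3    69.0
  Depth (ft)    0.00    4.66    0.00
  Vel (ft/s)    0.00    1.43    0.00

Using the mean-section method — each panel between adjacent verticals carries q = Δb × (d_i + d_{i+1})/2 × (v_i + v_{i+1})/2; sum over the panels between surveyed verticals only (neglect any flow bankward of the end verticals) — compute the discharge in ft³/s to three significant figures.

Panel 1-2: Δb = 33.3 ft, d̄ = (0.00+4.66)/2 = 2.33, v̄ = (0.00+1.43)/2 = 0.715 → q = 33.3×2.33×0.715 = 55.48 ft³/s
Panel 2-3: Δb = 35.7 ft, d̄ = (4.66+0.00)/2 = 2.33, v̄ = (1.43+0.00)/2 = 0.715 → q = 35.7×2.33×0.715 = 59.47 ft³/s
Q = Σ q = 115.0 ft³/s

115 ft³/s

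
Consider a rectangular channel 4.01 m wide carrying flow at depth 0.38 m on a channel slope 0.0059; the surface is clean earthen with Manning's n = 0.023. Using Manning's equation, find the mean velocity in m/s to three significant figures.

A = b·y = 4.01 × 0.38 = 1.524 m²
P = b + 2y = 4.01 + 2×0.38 = 4.770 m
R = A/P = 1.524/4.770 = 0.3195 m
Q = (1/n)·A·R^(2/3)·S^(1/2) = (1/0.023) × 1.524 × 0.3195^(2/3) × 0.0059^(1/2) = 2.378 m³/s
V = Q/A = 2.378/1.524 = 1.561 m/s

1.56 m/s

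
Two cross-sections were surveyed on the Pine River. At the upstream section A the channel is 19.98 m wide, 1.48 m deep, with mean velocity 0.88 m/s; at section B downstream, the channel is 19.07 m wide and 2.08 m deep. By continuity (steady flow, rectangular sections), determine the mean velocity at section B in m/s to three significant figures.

Q = A₁V₁ = (19.98×1.48) × 0.88 = 26.02 m³/s
A₂ = 19.07 × 2.08 = 39.67 m²
V₂ = Q/A₂ = 26.02/39.67 = 0.6560 m/s

0.656 m/s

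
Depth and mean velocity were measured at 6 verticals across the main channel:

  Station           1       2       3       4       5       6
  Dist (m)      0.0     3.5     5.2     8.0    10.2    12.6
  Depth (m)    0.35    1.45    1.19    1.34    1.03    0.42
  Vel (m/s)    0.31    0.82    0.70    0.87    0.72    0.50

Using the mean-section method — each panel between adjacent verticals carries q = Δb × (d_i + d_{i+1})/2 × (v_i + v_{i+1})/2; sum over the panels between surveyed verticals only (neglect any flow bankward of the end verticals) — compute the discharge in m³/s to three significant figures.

9.40 m³/s

Panel 1-2: Δb = 3.5 m, d̄ = (0.35+1.45)/2 = 0.9, v̄ = (0.31+0.82)/2 = 0.565 → q = 3.5×0.9×0.565 = 1.780 m³/s
Panel 2-3: Δb = 1.7 m, d̄ = (1.45+1.19)/2 = 1.32, v̄ = (0.82+0.70)/2 = 0.76 → q = 1.7×1.32×0.76 = 1.705 m³/s
Panel 3-4: Δb = 2.8 m, d̄ = (1.19+1.34)/2 = 1.265, v̄ = (0.70+0.87)/2 = 0.785 → q = 2.8×1.265×0.785 = 2.780 m³/s
Panel 4-5: Δb = 2.2 m, d̄ = (1.34+1.03)/2 = 1.185, v̄ = (0.87+0.72)/2 = 0.795 → q = 2.2×1.185×0.795 = 2.073 m³/s
Panel 5-6: Δb = 2.4 m, d̄ = (1.03+0.42)/2 = 0.725, v̄ = (0.72+0.50)/2 = 0.61 → q = 2.4×0.725×0.61 = 1.061 m³/s
Q = Σ q = 9.400 m³/s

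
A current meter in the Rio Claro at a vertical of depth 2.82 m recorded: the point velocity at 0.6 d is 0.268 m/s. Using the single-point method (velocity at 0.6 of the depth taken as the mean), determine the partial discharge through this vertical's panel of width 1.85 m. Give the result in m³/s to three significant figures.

1.40 m³/s

v̄ = v₀.₆ = 0.268 m/s
q = v̄ × d × w = 0.2680 × 2.82 × 1.85 = 1.398 m³/s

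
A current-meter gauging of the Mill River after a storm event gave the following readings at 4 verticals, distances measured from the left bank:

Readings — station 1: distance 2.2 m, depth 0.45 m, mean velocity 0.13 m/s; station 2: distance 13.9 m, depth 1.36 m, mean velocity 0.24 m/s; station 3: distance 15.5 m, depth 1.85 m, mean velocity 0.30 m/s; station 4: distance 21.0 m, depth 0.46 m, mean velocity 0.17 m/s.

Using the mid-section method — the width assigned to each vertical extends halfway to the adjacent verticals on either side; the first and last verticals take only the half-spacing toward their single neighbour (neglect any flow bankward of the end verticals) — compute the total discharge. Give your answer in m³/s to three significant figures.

w_1 = (13.9 − 2.2)/2 = 5.85 m; q_1 = 0.13 × 0.45 × 5.85 = 0.3422 m³/s
w_2 = (15.5 − 2.2)/2 = 6.65 m; q_2 = 0.24 × 1.36 × 6.65 = 2.171 m³/s
w_3 = (21.0 − 13.9)/2 = 3.55 m; q_3 = 0.30 × 1.85 × 3.55 = 1.970 m³/s
w_4 = (21.0 − 15.5)/2 = 2.75 m; q_4 = 0.17 × 0.46 × 2.75 = 0.2151 m³/s
Q = Σ qᵢ = 4.698 m³/s

4.70 m³/s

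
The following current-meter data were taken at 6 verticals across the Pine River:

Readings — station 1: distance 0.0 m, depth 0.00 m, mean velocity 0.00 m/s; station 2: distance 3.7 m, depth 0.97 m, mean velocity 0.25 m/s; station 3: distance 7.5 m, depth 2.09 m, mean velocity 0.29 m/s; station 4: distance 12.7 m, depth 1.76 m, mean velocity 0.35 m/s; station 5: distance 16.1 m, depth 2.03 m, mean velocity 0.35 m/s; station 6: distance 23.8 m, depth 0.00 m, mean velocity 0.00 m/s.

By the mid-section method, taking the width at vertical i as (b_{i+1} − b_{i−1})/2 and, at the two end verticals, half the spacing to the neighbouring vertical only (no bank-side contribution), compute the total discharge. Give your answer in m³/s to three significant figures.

w_2 = (7.5 − 0.0)/2 = 3.75 m; q_2 = 0.25 × 0.97 × 3.75 = 0.9094 m³/s
w_3 = (12.7 − 3.7)/2 = 4.5 m; q_3 = 0.29 × 2.09 × 4.5 = 2.727 m³/s
w_4 = (16.1 − 7.5)/2 = 4.3 m; q_4 = 0.35 × 1.76 × 4.3 = 2.649 m³/s
w_5 = (23.8 − 12.7)/2 = 5.55 m; q_5 = 0.35 × 2.03 × 5.55 = 3.943 m³/s
Stations 1, 6 contribute zero (depth or velocity is 0).
Q = Σ qᵢ = 10.23 m³/s

10.2 m³/s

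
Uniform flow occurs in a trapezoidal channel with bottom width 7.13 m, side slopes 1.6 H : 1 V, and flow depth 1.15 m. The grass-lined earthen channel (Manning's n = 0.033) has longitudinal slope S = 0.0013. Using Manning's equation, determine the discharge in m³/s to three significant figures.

10.5 m³/s

A = (b + z·y)·y = (7.13 + 1.6×1.15)×1.15 = 10.32 m²
P = b + 2y√(1+z²) = 7.13 + 2×1.15×√(1+1.6²) = 11.47 m
R = A/P = 10.32/11.47 = 0.8994 m
Q = (1/n)·A·R^(2/3)·S^(1/2) = (1/0.033) × 10.32 × 0.8994^(2/3) × 0.0013^(1/2) = 10.50 m³/s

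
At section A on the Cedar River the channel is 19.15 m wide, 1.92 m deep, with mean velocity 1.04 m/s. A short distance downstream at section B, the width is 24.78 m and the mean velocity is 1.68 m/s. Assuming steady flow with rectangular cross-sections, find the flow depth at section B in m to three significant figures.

0.919 m

Q = A₁V₁ = (19.15×1.92) × 1.04 = 38.24 m³/s
d₂ = Q/(b₂ V₂) = 38.24/(24.78×1.68) = 0.9185 m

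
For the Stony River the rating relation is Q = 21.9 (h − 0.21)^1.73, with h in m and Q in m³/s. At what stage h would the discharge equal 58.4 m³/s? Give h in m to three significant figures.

1.97 m

h − h₀ = (Q/C)^(1/b) = (58.4/21.9)^(1/1.73) = 1.763 m
h = 0.21 + 1.763 = 1.973 m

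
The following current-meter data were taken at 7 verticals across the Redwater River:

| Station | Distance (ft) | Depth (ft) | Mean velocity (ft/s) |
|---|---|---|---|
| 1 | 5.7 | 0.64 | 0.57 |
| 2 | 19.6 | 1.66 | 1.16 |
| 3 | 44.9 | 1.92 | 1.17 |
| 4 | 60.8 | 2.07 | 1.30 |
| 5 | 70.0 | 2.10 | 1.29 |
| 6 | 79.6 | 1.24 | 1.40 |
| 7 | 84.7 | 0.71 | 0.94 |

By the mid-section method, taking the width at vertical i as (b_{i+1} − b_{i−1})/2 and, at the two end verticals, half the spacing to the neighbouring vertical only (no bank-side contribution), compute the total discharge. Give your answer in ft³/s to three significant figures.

160 ft³/s

w_1 = (19.6 − 5.7)/2 = 6.95 ft; q_1 = 0.57 × 0.64 × 6.95 = 2.535 ft³/s
w_2 = (44.9 − 5.7)/2 = 19.6 ft; q_2 = 1.16 × 1.66 × 19.6 = 37.74 ft³/s
w_3 = (60.8 − 19.6)/2 = 20.6 ft; q_3 = 1.17 × 1.92 × 20.6 = 46.28 ft³/s
w_4 = (70.0 − 44.9)/2 = 12.55 ft; q_4 = 1.30 × 2.07 × 12.55 = 33.77 ft³/s
w_5 = (79.6 − 60.8)/2 = 9.4 ft; q_5 = 1.29 × 2.10 × 9.4 = 25.46 ft³/s
w_6 = (84.7 − 70.0)/2 = 7.35 ft; q_6 = 1.40 × 1.24 × 7.35 = 12.76 ft³/s
w_7 = (84.7 − 79.6)/2 = 2.55 ft; q_7 = 0.94 × 0.71 × 2.55 = 1.702 ft³/s
Q = Σ qᵢ = 160.3 ft³/s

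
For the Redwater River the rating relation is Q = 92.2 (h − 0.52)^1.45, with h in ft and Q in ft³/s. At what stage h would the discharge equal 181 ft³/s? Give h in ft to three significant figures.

h − h₀ = (Q/C)^(1/b) = (181/92.2)^(1/1.45) = 1.592 ft
h = 0.52 + 1.592 = 2.112 ft

2.11 ft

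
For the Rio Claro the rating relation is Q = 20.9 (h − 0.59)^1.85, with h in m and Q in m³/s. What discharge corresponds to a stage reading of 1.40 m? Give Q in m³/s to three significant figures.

Q = 20.9 × (1.40 − 0.59)^1.85 = 20.9 × 0.81^1.85 = 14.15 m³/s

14.2 m³/s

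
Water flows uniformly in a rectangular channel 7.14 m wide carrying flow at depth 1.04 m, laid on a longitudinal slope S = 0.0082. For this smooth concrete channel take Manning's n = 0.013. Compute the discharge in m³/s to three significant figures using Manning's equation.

A = b·y = 7.14 × 1.04 = 7.426 m²
P = b + 2y = 7.14 + 2×1.04 = 9.220 m
R = A/P = 7.426/9.220 = 0.8054 m
Q = (1/n)·A·R^(2/3)·S^(1/2) = (1/0.013) × 7.426 × 0.8054^(2/3) × 0.0082^(1/2) = 44.77 m³/s

44.8 m³/s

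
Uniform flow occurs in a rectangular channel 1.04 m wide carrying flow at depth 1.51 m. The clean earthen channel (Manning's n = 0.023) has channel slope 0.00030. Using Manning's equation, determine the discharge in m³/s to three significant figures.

A = b·y = 1.04 × 1.51 = 1.570 m²
P = b + 2y = 1.04 + 2×1.51 = 4.060 m
R = A/P = 1.570/4.060 = 0.3868 m
Q = (1/n)·A·R^(2/3)·S^(1/2) = (1/0.023) × 1.570 × 0.3868^(2/3) × 0.00030^(1/2) = 0.6278 m³/s

0.628 m³/s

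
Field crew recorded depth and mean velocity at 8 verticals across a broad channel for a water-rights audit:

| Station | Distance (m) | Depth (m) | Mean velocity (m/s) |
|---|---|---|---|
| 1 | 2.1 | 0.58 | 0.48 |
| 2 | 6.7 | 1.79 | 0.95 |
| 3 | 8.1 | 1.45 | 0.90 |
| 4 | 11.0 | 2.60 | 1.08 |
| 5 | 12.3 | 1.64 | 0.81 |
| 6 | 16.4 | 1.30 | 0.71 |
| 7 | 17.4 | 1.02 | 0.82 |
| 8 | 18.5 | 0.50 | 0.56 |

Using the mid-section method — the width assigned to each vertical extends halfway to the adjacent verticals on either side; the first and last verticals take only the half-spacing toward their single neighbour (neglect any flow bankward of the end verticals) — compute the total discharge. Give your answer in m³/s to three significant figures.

21.4 m³/s

w_1 = (6.7 − 2.1)/2 = 2.3 m; q_1 = 0.48 × 0.58 × 2.3 = 0.6403 m³/s
w_2 = (8.1 − 2.1)/2 = 3 m; q_2 = 0.95 × 1.79 × 3 = 5.102 m³/s
w_3 = (11.0 − 6.7)/2 = 2.15 m; q_3 = 0.90 × 1.45 × 2.15 = 2.806 m³/s
w_4 = (12.3 − 8.1)/2 = 2.1 m; q_4 = 1.08 × 2.60 × 2.1 = 5.897 m³/s
w_5 = (16.4 − 11.0)/2 = 2.7 m; q_5 = 0.81 × 1.64 × 2.7 = 3.587 m³/s
w_6 = (17.4 − 12.3)/2 = 2.55 m; q_6 = 0.71 × 1.30 × 2.55 = 2.354 m³/s
w_7 = (18.5 − 16.4)/2 = 1.05 m; q_7 = 0.82 × 1.02 × 1.05 = 0.8782 m³/s
w_8 = (18.5 − 17.4)/2 = 0.55 m; q_8 = 0.56 × 0.50 × 0.55 = 0.1540 m³/s
Q = Σ qᵢ = 21.42 m³/s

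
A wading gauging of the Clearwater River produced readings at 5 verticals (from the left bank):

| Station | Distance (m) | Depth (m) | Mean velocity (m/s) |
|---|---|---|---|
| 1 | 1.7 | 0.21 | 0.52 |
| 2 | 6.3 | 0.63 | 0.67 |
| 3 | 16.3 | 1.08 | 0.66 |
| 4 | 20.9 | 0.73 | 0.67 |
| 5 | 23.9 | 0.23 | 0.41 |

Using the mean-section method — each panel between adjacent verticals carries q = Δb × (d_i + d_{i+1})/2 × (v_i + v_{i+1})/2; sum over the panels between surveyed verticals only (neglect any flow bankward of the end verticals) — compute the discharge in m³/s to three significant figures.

10.4 m³/s

Panel 1-2: Δb = 4.6 m, d̄ = (0.21+0.63)/2 = 0.42, v̄ = (0.52+0.67)/2 = 0.595 → q = 4.6×0.42×0.595 = 1.150 m³/s
Panel 2-3: Δb = 10 m, d̄ = (0.63+1.08)/2 = 0.855, v̄ = (0.67+0.66)/2 = 0.665 → q = 10×0.855×0.665 = 5.686 m³/s
Panel 3-4: Δb = 4.6 m, d̄ = (1.08+0.73)/2 = 0.905, v̄ = (0.66+0.67)/2 = 0.665 → q = 4.6×0.905×0.665 = 2.768 m³/s
Panel 4-5: Δb = 3 m, d̄ = (0.73+0.23)/2 = 0.48, v̄ = (0.67+0.41)/2 = 0.54 → q = 3×0.48×0.54 = 0.7776 m³/s
Q = Σ q = 10.38 m³/s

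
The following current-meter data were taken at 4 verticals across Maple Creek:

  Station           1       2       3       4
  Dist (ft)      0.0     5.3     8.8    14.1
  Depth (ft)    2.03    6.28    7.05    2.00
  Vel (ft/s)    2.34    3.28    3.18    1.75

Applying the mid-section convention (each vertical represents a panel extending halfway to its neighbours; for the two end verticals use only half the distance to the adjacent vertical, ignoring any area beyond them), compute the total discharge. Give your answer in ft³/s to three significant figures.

211 ft³/s

w_1 = (5.3 − 0.0)/2 = 2.65 ft; q_1 = 2.34 × 2.03 × 2.65 = 12.59 ft³/s
w_2 = (8.8 − 0.0)/2 = 4.4 ft; q_2 = 3.28 × 6.28 × 4.4 = 90.63 ft³/s
w_3 = (14.1 − 5.3)/2 = 4.4 ft; q_3 = 3.18 × 7.05 × 4.4 = 98.64 ft³/s
w_4 = (14.1 − 8.8)/2 = 2.65 ft; q_4 = 1.75 × 2.00 × 2.65 = 9.275 ft³/s
Q = Σ qᵢ = 211.1 ft³/s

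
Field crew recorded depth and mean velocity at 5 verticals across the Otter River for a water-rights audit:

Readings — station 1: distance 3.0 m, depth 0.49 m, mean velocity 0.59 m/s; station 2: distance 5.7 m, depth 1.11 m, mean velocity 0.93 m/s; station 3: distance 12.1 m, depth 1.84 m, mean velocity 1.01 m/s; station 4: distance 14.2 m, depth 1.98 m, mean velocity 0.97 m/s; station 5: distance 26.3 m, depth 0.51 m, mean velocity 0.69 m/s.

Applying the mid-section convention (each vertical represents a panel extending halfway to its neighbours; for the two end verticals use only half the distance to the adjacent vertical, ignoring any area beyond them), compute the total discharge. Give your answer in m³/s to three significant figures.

w_1 = (5.7 − 3.0)/2 = 1.35 m; q_1 = 0.59 × 0.49 × 1.35 = 0.3903 m³/s
w_2 = (12.1 − 3.0)/2 = 4.55 m; q_2 = 0.93 × 1.11 × 4.55 = 4.697 m³/s
w_3 = (14.2 − 5.7)/2 = 4.25 m; q_3 = 1.01 × 1.84 × 4.25 = 7.898 m³/s
w_4 = (26.3 − 12.1)/2 = 7.1 m; q_4 = 0.97 × 1.98 × 7.1 = 13.64 m³/s
w_5 = (26.3 − 14.2)/2 = 6.05 m; q_5 = 0.69 × 0.51 × 6.05 = 2.129 m³/s
Q = Σ qᵢ = 28.75 m³/s

28.8 m³/s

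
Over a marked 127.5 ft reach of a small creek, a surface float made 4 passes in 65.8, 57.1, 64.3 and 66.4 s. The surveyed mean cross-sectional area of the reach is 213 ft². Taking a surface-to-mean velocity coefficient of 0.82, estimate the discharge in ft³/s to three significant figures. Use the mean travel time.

351 ft³/s

t̄ = (65.8 + 57.1 + 64.3 + 66.4) / 4 = 63.4 s
v_surface = L / t̄ = 127.5 / 63.4 = 2.011 ft/s
v_mean = 0.82 × 2.011 = 1.649 ft/s
Q = A × v_mean = 213 × 1.649 = 351.2 ft³/s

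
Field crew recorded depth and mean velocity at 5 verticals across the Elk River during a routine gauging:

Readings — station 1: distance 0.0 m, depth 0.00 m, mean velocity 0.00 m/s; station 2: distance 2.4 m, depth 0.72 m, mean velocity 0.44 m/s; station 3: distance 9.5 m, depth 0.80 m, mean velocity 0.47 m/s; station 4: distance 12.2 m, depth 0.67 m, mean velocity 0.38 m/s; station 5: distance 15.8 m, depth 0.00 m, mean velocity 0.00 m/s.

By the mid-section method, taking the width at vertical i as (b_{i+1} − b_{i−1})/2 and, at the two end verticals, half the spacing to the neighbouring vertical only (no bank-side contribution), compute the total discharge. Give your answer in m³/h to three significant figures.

14900 m³/h

w_2 = (9.5 − 0.0)/2 = 4.75 m; q_2 = 0.44 × 0.72 × 4.75 = 1.505 m³/s
w_3 = (12.2 − 2.4)/2 = 4.9 m; q_3 = 0.47 × 0.80 × 4.9 = 1.842 m³/s
w_4 = (15.8 − 9.5)/2 = 3.15 m; q_4 = 0.38 × 0.67 × 3.15 = 0.8020 m³/s
Stations 1, 5 contribute zero (depth or velocity is 0).
Q = Σ qᵢ = 4.149 m³/s
= 4.149 × 3600 = 14940 m³/h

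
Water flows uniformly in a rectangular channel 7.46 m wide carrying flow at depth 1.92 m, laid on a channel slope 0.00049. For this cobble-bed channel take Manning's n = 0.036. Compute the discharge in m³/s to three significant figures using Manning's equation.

A = b·y = 7.46 × 1.92 = 14.32 m²
P = b + 2y = 7.46 + 2×1.92 = 11.30 m
R = A/P = 14.32/11.30 = 1.268 m
Q = (1/n)·A·R^(2/3)·S^(1/2) = (1/0.036) × 14.32 × 1.268^(2/3) × 0.00049^(1/2) = 10.32 m³/s

10.3 m³/s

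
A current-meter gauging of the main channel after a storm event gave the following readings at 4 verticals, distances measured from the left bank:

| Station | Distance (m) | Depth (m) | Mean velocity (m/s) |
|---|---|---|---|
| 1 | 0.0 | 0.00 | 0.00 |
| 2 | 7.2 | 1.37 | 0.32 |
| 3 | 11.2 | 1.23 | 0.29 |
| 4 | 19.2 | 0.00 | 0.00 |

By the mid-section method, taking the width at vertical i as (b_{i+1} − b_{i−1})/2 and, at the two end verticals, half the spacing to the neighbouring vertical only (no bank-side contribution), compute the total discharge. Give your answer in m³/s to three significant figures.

w_2 = (11.2 − 0.0)/2 = 5.6 m; q_2 = 0.32 × 1.37 × 5.6 = 2.455 m³/s
w_3 = (19.2 − 7.2)/2 = 6 m; q_3 = 0.29 × 1.23 × 6 = 2.140 m³/s
Stations 1, 4 contribute zero (depth or velocity is 0).
Q = Σ qᵢ = 4.595 m³/s

4.60 m³/s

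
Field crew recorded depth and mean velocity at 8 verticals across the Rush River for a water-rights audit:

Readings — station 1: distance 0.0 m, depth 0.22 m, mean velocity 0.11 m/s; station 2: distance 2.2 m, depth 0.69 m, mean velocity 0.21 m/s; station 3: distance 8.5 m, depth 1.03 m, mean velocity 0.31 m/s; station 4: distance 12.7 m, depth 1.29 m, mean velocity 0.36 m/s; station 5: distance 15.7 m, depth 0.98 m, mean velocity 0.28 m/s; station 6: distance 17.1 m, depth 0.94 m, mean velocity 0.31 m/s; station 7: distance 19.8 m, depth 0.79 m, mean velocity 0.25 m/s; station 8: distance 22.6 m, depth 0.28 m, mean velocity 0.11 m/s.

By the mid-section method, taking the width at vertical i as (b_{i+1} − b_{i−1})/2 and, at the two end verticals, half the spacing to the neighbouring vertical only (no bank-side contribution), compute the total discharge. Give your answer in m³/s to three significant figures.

5.78 m³/s

w_1 = (2.2 − 0.0)/2 = 1.1 m; q_1 = 0.11 × 0.22 × 1.1 = 0.02662 m³/s
w_2 = (8.5 − 0.0)/2 = 4.25 m; q_2 = 0.21 × 0.69 × 4.25 = 0.6158 m³/s
w_3 = (12.7 − 2.2)/2 = 5.25 m; q_3 = 0.31 × 1.03 × 5.25 = 1.676 m³/s
w_4 = (15.7 − 8.5)/2 = 3.6 m; q_4 = 0.36 × 1.29 × 3.6 = 1.672 m³/s
w_5 = (17.1 − 12.7)/2 = 2.2 m; q_5 = 0.28 × 0.98 × 2.2 = 0.6037 m³/s
w_6 = (19.8 − 15.7)/2 = 2.05 m; q_6 = 0.31 × 0.94 × 2.05 = 0.5974 m³/s
w_7 = (22.6 − 17.1)/2 = 2.75 m; q_7 = 0.25 × 0.79 × 2.75 = 0.5431 m³/s
w_8 = (22.6 − 19.8)/2 = 1.4 m; q_8 = 0.11 × 0.28 × 1.4 = 0.04312 m³/s
Q = Σ qᵢ = 5.778 m³/s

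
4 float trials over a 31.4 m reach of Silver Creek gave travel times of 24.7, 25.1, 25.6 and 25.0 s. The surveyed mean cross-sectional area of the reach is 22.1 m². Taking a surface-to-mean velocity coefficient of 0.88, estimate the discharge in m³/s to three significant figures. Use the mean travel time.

t̄ = (24.7 + 25.1 + 25.6 + 25.0) / 4 = 25.1 s
v_surface = L / t̄ = 31.4 / 25.1 = 1.251 m/s
v_mean = 0.88 × 1.251 = 1.101 m/s
Q = A × v_mean = 22.1 × 1.101 = 24.33 m³/s

24.3 m³/s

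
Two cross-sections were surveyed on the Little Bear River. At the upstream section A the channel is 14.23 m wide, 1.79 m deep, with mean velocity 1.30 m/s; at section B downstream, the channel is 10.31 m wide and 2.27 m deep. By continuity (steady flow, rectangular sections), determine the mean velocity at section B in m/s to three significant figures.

1.41 m/s

Q = A₁V₁ = (14.23×1.79) × 1.30 = 33.11 m³/s
A₂ = 10.31 × 2.27 = 23.40 m²
V₂ = Q/A₂ = 33.11/23.40 = 1.415 m/s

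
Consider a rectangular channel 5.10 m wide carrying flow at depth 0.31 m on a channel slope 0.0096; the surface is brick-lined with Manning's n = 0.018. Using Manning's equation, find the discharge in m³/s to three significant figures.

3.65 m³/s

A = b·y = 5.10 × 0.31 = 1.581 m²
P = b + 2y = 5.10 + 2×0.31 = 5.720 m
R = A/P = 1.581/5.720 = 0.2764 m
Q = (1/n)·A·R^(2/3)·S^(1/2) = (1/0.018) × 1.581 × 0.2764^(2/3) × 0.0096^(1/2) = 3.652 m³/s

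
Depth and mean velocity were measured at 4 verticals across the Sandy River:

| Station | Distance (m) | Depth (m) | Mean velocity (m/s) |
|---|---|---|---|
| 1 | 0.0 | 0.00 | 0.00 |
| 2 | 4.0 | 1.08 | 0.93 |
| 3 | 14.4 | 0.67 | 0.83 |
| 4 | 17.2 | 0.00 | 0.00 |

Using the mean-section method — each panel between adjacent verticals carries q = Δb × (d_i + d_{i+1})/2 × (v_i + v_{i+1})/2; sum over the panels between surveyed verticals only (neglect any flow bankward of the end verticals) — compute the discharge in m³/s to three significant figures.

Panel 1-2: Δb = 4 m, d̄ = (0.00+1.08)/2 = 0.54, v̄ = (0.00+0.93)/2 = 0.465 → q = 4×0.54×0.465 = 1.004 m³/s
Panel 2-3: Δb = 10.4 m, d̄ = (1.08+0.67)/2 = 0.875, v̄ = (0.93+0.83)/2 = 0.88 → q = 10.4×0.875×0.88 = 8.008 m³/s
Panel 3-4: Δb = 2.8 m, d̄ = (0.67+0.00)/2 = 0.335, v̄ = (0.83+0.00)/2 = 0.415 → q = 2.8×0.335×0.415 = 0.3893 m³/s
Q = Σ q = 9.402 m³/s

9.40 m³/s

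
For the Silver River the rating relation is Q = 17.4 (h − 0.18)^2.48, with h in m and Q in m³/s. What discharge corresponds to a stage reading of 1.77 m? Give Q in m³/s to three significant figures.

55.0 m³/s

Q = 17.4 × (1.77 − 0.18)^2.48 = 17.4 × 1.59^2.48 = 54.96 m³/s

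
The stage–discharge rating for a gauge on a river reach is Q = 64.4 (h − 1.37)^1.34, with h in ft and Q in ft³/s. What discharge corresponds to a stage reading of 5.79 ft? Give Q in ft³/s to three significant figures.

Q = 64.4 × (5.79 − 1.37)^1.34 = 64.4 × 4.42^1.34 = 471.8 ft³/s

472 ft³/s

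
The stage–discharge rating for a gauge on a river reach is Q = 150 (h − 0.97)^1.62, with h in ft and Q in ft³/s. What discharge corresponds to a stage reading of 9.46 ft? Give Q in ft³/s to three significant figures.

Q = 150 × (9.46 − 0.97)^1.62 = 150 × 8.49^1.62 = 4796 ft³/s

4800 ft³/s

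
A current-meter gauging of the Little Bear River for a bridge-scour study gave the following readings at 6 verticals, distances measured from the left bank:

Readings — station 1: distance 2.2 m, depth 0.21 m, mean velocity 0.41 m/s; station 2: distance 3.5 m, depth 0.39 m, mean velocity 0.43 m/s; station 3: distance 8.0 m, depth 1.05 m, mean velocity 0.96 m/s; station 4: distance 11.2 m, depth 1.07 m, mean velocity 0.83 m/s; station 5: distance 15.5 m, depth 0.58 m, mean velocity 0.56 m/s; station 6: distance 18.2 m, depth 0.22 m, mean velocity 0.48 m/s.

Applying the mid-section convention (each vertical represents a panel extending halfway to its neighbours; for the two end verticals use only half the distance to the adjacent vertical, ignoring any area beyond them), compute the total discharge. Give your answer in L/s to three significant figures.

9030 L/s

w_1 = (3.5 − 2.2)/2 = 0.65 m; q_1 = 0.41 × 0.21 × 0.65 = 0.05597 m³/s
w_2 = (8.0 − 2.2)/2 = 2.9 m; q_2 = 0.43 × 0.39 × 2.9 = 0.4863 m³/s
w_3 = (11.2 − 3.5)/2 = 3.85 m; q_3 = 0.96 × 1.05 × 3.85 = 3.881 m³/s
w_4 = (15.5 − 8.0)/2 = 3.75 m; q_4 = 0.83 × 1.07 × 3.75 = 3.330 m³/s
w_5 = (18.2 − 11.2)/2 = 3.5 m; q_5 = 0.56 × 0.58 × 3.5 = 1.137 m³/s
w_6 = (18.2 − 15.5)/2 = 1.35 m; q_6 = 0.48 × 0.22 × 1.35 = 0.1426 m³/s
Q = Σ qᵢ = 9.033 m³/s
= 9.033 × 1000 = 9033 L/s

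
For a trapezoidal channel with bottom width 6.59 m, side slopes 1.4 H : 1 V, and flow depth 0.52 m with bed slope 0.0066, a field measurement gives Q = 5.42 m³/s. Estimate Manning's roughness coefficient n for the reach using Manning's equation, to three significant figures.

0.0337

A = (b + z·y)·y = (6.59 + 1.4×0.52)×0.52 = 3.805 m²
P = b + 2y√(1+z²) = 6.59 + 2×0.52×√(1+1.4²) = 8.379 m
R = A/P = 3.805/8.379 = 0.4541 m
n = (1/Q)·A·R^(2/3)·S^(1/2) = (1/5.42) × 3.805 × 0.5908 × 0.08124 = 0.03370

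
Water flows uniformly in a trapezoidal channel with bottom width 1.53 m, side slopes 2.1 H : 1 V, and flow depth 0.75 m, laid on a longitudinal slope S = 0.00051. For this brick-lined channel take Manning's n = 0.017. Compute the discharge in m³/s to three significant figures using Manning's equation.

A = (b + z·y)·y = (1.53 + 2.1×0.75)×0.75 = 2.329 m²
P = b + 2y√(1+z²) = 1.53 + 2×0.75×√(1+2.1²) = 5.019 m
R = A/P = 2.329/5.019 = 0.4640 m
Q = (1/n)·A·R^(2/3)·S^(1/2) = (1/0.017) × 2.329 × 0.4640^(2/3) × 0.00051^(1/2) = 1.854 m³/s

1.85 m³/s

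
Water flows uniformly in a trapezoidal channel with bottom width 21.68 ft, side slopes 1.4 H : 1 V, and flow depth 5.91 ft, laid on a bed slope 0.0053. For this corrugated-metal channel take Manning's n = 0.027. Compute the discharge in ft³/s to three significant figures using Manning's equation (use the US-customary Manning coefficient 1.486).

A = (b + z·y)·y = (21.68 + 1.4×5.91)×5.91 = 177.0 ft²
P = b + 2y√(1+z²) = 21.68 + 2×5.91×√(1+1.4²) = 42.02 ft
R = A/P = 177.0/42.02 = 4.213 ft
Q = (1.486/n)·A·R^(2/3)·S^(1/2) = (1.486/0.027) × 177.0 × 4.213^(2/3) × 0.0053^(1/2) = 1850 ft³/s

1850 ft³/s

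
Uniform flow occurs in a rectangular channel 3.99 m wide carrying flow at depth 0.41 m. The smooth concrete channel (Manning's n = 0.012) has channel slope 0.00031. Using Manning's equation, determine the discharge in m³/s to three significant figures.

A = b·y = 3.99 × 0.41 = 1.636 m²
P = b + 2y = 3.99 + 2×0.41 = 4.810 m
R = A/P = 1.636/4.810 = 0.3401 m
Q = (1/n)·A·R^(2/3)·S^(1/2) = (1/0.012) × 1.636 × 0.3401^(2/3) × 0.00031^(1/2) = 1.169 m³/s

1.17 m³/s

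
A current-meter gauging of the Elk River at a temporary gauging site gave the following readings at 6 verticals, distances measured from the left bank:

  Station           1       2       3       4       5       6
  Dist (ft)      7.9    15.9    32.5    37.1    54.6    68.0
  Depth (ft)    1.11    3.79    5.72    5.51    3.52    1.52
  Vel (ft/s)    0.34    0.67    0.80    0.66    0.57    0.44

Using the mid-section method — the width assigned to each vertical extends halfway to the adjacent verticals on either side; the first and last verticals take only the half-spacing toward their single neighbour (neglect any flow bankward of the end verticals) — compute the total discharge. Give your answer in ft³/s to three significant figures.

w_1 = (15.9 − 7.9)/2 = 4 ft; q_1 = 0.34 × 1.11 × 4 = 1.510 ft³/s
w_2 = (32.5 − 7.9)/2 = 12.3 ft; q_2 = 0.67 × 3.79 × 12.3 = 31.23 ft³/s
w_3 = (37.1 − 15.9)/2 = 10.6 ft; q_3 = 0.80 × 5.72 × 10.6 = 48.51 ft³/s
w_4 = (54.6 − 32.5)/2 = 11.05 ft; q_4 = 0.66 × 5.51 × 11.05 = 40.18 ft³/s
w_5 = (68.0 − 37.1)/2 = 15.45 ft; q_5 = 0.57 × 3.52 × 15.45 = 31.00 ft³/s
w_6 = (68.0 − 54.6)/2 = 6.7 ft; q_6 = 0.44 × 1.52 × 6.7 = 4.481 ft³/s
Q = Σ qᵢ = 156.9 ft³/s

157 ft³/s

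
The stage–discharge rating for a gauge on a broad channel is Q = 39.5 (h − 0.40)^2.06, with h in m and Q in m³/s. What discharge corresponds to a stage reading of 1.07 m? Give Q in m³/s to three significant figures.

Q = 39.5 × (1.07 − 0.40)^2.06 = 39.5 × 0.67^2.06 = 17.31 m³/s

17.3 m³/s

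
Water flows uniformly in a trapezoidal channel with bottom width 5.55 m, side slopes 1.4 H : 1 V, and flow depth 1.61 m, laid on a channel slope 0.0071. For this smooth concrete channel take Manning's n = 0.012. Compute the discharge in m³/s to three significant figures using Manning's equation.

A = (b + z·y)·y = (5.55 + 1.4×1.61)×1.61 = 12.56 m²
P = b + 2y√(1+z²) = 5.55 + 2×1.61×√(1+1.4²) = 11.09 m
R = A/P = 12.56/11.09 = 1.133 m
Q = (1/n)·A·R^(2/3)·S^(1/2) = (1/0.012) × 12.56 × 1.133^(2/3) × 0.0071^(1/2) = 95.88 m³/s

95.9 m³/s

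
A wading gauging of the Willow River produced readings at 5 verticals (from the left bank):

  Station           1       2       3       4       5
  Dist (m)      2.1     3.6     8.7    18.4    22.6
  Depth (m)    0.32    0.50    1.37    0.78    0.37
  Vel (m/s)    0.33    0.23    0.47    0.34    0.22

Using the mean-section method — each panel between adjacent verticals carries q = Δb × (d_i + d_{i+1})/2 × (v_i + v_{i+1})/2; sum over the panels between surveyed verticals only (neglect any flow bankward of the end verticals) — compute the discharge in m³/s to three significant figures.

Panel 1-2: Δb = 1.5 m, d̄ = (0.32+0.50)/2 = 0.41, v̄ = (0.33+0.23)/2 = 0.28 → q = 1.5×0.41×0.28 = 0.1722 m³/s
Panel 2-3: Δb = 5.1 m, d̄ = (0.50+1.37)/2 = 0.935, v̄ = (0.23+0.47)/2 = 0.35 → q = 5.1×0.935×0.35 = 1.669 m³/s
Panel 3-4: Δb = 9.7 m, d̄ = (1.37+0.78)/2 = 1.075, v̄ = (0.47+0.34)/2 = 0.405 → q = 9.7×1.075×0.405 = 4.223 m³/s
Panel 4-5: Δb = 4.2 m, d̄ = (0.78+0.37)/2 = 0.575, v̄ = (0.34+0.22)/2 = 0.28 → q = 4.2×0.575×0.28 = 0.6762 m³/s
Q = Σ q = 6.741 m³/s

6.74 m³/s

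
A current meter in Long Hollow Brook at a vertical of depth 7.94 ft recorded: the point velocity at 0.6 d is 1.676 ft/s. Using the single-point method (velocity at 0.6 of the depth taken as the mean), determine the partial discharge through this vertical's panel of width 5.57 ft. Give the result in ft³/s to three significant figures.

74.1 ft³/s

v̄ = v₀.₆ = 1.676 ft/s
q = v̄ × d × w = 1.676 × 7.94 × 5.57 = 74.12 ft³/s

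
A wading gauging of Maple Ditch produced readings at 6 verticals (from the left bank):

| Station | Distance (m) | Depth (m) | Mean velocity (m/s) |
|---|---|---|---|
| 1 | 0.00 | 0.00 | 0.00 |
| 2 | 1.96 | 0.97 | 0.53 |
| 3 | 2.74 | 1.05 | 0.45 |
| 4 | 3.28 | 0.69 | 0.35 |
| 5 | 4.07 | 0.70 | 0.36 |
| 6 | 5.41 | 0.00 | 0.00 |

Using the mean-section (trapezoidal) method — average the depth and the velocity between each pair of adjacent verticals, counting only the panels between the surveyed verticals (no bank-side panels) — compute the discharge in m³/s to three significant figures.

1.11 m³/s

Panel 1-2: Δb = 1.96 m, d̄ = (0.00+0.97)/2 = 0.485, v̄ = (0.00+0.53)/2 = 0.265 → q = 1.96×0.485×0.265 = 0.2519 m³/s
Panel 2-3: Δb = 0.78 m, d̄ = (0.97+1.05)/2 = 1.01, v̄ = (0.53+0.45)/2 = 0.49 → q = 0.78×1.01×0.49 = 0.3860 m³/s
Panel 3-4: Δb = 0.54 m, d̄ = (1.05+0.69)/2 = 0.87, v̄ = (0.45+0.35)/2 = 0.4 → q = 0.54×0.87×0.4 = 0.1879 m³/s
Panel 4-5: Δb = 0.79 m, d̄ = (0.69+0.70)/2 = 0.695, v̄ = (0.35+0.36)/2 = 0.355 → q = 0.79×0.695×0.355 = 0.1949 m³/s
Panel 5-6: Δb = 1.34 m, d̄ = (0.70+0.00)/2 = 0.35, v̄ = (0.36+0.00)/2 = 0.18 → q = 1.34×0.35×0.18 = 0.08442 m³/s
Q = Σ q = 1.105 m³/s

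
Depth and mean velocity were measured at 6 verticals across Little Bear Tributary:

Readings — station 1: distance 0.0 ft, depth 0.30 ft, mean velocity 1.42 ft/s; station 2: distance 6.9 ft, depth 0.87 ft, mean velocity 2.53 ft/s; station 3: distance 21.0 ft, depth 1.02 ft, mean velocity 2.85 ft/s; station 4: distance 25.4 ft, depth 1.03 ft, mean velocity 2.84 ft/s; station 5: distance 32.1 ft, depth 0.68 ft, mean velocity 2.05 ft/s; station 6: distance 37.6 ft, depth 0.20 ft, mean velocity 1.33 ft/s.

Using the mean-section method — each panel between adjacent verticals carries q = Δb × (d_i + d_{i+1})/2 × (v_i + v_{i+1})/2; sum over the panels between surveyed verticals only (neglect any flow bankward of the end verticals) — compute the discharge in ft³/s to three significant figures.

Panel 1-2: Δb = 6.9 ft, d̄ = (0.30+0.87)/2 = 0.585, v̄ = (1.42+2.53)/2 = 1.975 → q = 6.9×0.585×1.975 = 7.972 ft³/s
Panel 2-3: Δb = 14.1 ft, d̄ = (0.87+1.02)/2 = 0.945, v̄ = (2.53+2.85)/2 = 2.69 → q = 14.1×0.945×2.69 = 35.84 ft³/s
Panel 3-4: Δb = 4.4 ft, d̄ = (1.02+1.03)/2 = 1.025, v̄ = (2.85+2.84)/2 = 2.845 → q = 4.4×1.025×2.845 = 12.83 ft³/s
Panel 4-5: Δb = 6.7 ft, d̄ = (1.03+0.68)/2 = 0.855, v̄ = (2.84+2.05)/2 = 2.445 → q = 6.7×0.855×2.445 = 14.01 ft³/s
Panel 5-6: Δb = 5.5 ft, d̄ = (0.68+0.20)/2 = 0.44, v̄ = (2.05+1.33)/2 = 1.69 → q = 5.5×0.44×1.69 = 4.090 ft³/s
Q = Σ q = 74.74 ft³/s

74.7 ft³/s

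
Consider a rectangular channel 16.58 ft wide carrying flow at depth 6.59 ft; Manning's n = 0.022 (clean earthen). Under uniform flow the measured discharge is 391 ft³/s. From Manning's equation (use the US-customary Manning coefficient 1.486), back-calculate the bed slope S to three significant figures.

A = b·y = 16.58 × 6.59 = 109.3 ft²
P = b + 2y = 16.58 + 2×6.59 = 29.76 ft
R = A/P = 109.3/29.76 = 3.671 ft
S = (Q·n / (1.486·A·R^(2/3)))² = (391×0.022 / (1.486×109.3×2.380))² = 0.0004956

0.000496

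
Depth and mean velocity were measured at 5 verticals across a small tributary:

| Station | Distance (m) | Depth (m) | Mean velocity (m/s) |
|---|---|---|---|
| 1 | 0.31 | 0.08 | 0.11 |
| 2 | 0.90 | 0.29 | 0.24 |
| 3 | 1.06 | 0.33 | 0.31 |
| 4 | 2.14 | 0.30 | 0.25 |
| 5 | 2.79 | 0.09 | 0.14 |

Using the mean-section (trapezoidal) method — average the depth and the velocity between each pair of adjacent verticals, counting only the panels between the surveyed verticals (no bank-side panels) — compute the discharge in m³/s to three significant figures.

0.153 m³/s

Panel 1-2: Δb = 0.59 m, d̄ = (0.08+0.29)/2 = 0.185, v̄ = (0.11+0.24)/2 = 0.175 → q = 0.59×0.185×0.175 = 0.01910 m³/s
Panel 2-3: Δb = 0.16 m, d̄ = (0.29+0.33)/2 = 0.31, v̄ = (0.24+0.31)/2 = 0.275 → q = 0.16×0.31×0.275 = 0.01364 m³/s
Panel 3-4: Δb = 1.08 m, d̄ = (0.33+0.30)/2 = 0.315, v̄ = (0.31+0.25)/2 = 0.28 → q = 1.08×0.315×0.28 = 0.09526 m³/s
Panel 4-5: Δb = 0.65 m, d̄ = (0.30+0.09)/2 = 0.195, v̄ = (0.25+0.14)/2 = 0.195 → q = 0.65×0.195×0.195 = 0.02472 m³/s
Q = Σ q = 0.1527 m³/s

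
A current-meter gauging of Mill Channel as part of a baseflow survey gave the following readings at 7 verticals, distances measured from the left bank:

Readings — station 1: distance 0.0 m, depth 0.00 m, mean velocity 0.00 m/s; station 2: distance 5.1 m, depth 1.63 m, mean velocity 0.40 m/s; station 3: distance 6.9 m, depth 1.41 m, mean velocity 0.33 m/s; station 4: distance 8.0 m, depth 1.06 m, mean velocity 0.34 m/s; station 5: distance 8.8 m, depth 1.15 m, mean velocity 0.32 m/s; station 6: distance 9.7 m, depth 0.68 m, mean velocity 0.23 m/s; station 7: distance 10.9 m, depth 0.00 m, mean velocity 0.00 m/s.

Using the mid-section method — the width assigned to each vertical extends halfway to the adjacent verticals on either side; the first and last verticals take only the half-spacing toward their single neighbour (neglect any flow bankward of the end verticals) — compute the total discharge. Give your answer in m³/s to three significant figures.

w_2 = (6.9 − 0.0)/2 = 3.45 m; q_2 = 0.40 × 1.63 × 3.45 = 2.249 m³/s
w_3 = (8.0 − 5.1)/2 = 1.45 m; q_3 = 0.33 × 1.41 × 1.45 = 0.6747 m³/s
w_4 = (8.8 − 6.9)/2 = 0.95 m; q_4 = 0.34 × 1.06 × 0.95 = 0.3424 m³/s
w_5 = (9.7 − 8.0)/2 = 0.85 m; q_5 = 0.32 × 1.15 × 0.85 = 0.3128 m³/s
w_6 = (10.9 − 8.8)/2 = 1.05 m; q_6 = 0.23 × 0.68 × 1.05 = 0.1642 m³/s
Stations 1, 7 contribute zero (depth or velocity is 0).
Q = Σ qᵢ = 3.743 m³/s

3.74 m³/s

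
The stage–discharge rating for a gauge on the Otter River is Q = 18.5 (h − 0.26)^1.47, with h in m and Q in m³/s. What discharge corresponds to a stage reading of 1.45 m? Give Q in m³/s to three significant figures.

23.9 m³/s

Q = 18.5 × (1.45 − 0.26)^1.47 = 18.5 × 1.19^1.47 = 23.89 m³/s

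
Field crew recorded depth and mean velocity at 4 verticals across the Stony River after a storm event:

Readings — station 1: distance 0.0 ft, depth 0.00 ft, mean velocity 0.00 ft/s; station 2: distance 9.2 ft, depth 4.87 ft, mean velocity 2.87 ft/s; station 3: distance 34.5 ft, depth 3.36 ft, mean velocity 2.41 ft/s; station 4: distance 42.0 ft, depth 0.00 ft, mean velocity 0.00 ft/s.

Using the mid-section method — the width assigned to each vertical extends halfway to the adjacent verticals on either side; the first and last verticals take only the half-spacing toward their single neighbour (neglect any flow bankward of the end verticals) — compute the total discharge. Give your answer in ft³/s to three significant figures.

w_2 = (34.5 − 0.0)/2 = 17.25 ft; q_2 = 2.87 × 4.87 × 17.25 = 241.1 ft³/s
w_3 = (42.0 − 9.2)/2 = 16.4 ft; q_3 = 2.41 × 3.36 × 16.4 = 132.8 ft³/s
Stations 1, 4 contribute zero (depth or velocity is 0).
Q = Σ qᵢ = 373.9 ft³/s

374 ft³/s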